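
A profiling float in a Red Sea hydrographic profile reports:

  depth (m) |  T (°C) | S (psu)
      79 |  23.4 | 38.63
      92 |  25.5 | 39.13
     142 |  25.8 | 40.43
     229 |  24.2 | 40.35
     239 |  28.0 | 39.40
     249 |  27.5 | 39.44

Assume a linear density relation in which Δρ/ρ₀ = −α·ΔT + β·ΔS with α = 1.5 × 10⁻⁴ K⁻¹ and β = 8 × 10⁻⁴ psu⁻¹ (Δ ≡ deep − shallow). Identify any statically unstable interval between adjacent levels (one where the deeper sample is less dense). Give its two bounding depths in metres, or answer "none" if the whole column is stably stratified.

229–239 m

Evaluate Δρ/ρ₀ = −αΔT + βΔS across each adjacent pair:
  79–92 m: −αΔT+βΔS = −(1.5 × 10⁻⁴)(+2.1)+(8 × 10⁻⁴)(+0.50) = 8.5 × 10⁻⁵ → stable
  92–142 m: −αΔT+βΔS = −(1.5 × 10⁻⁴)(+0.3)+(8 × 10⁻⁴)(+1.30) = 1.0 × 10⁻³ → stable
  142–229 m: −αΔT+βΔS = −(1.5 × 10⁻⁴)(-1.6)+(8 × 10⁻⁴)(-0.08) = 1.8 × 10⁻⁴ → stable
  229–239 m: −αΔT+βΔS = −(1.5 × 10⁻⁴)(+3.8)+(8 × 10⁻⁴)(-0.95) = -1.3 × 10⁻³ → UNSTABLE
  239–249 m: −αΔT+βΔS = −(1.5 × 10⁻⁴)(-0.5)+(8 × 10⁻⁴)(+0.04) = 1.1 × 10⁻⁴ → stable
The 229–239 m interval has Δρ < 0: lighter water underlies denser water.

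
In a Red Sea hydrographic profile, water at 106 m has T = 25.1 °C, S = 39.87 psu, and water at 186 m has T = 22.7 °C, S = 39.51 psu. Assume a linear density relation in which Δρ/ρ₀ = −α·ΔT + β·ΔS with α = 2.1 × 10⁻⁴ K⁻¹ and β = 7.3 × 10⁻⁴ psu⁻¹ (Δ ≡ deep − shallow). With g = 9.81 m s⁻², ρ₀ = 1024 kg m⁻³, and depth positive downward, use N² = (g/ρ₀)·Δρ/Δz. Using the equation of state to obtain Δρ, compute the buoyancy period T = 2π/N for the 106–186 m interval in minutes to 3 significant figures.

ΔT = -2.4 K, ΔS = -0.36 psu (deep − shallow).
Δρ/ρ₀ = −αΔT + βΔS = 5.04 × 10⁻⁴ − 2.628 × 10⁻⁴ = 2.412 × 10⁻⁴, so Δρ ≈ 0.2470 kg m⁻³.
N² = (g/ρ₀)·Δρ/Δz = g·(Δρ/ρ₀)/Δz = 9.81 × 2.412 × 10⁻⁴ / 80 = 2.9577 × 10⁻⁵ s⁻².
N = √(2.9577 × 10⁻⁵) = 5.4385 × 10⁻³ rad s⁻¹ → T = 2π/N = 1.1553 × 10³ s = 19.255 min ≈ 19.3 min.

19.3 min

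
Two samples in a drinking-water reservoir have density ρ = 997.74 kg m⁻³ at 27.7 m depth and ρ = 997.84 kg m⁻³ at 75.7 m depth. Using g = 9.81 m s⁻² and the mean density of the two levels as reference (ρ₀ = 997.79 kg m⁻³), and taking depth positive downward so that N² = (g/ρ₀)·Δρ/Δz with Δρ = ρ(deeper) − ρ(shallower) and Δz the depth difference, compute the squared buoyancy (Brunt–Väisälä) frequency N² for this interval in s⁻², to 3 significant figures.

2.05 × 10⁻⁵ s⁻²

Δρ = 997.84 − 997.74 = 0.10 kg m⁻³ over Δz = 75.7 − 27.7 = 48 m.
N² = (9.81/997.79) × (0.10/48) = 2.0483 × 10⁻⁵ s⁻² ≈ 2.05 × 10⁻⁵ s⁻².
Since Δρ > 0 the layer is stably stratified.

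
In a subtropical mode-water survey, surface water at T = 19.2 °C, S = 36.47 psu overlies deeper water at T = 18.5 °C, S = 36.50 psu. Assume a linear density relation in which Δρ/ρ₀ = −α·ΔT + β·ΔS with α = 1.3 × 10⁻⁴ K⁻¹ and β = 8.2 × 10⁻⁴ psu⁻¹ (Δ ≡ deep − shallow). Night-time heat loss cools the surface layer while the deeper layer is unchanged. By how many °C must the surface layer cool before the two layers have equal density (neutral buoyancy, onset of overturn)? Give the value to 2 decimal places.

Neutral buoyancy requires Δρ = 0, i.e. −α(T_deep − T_surf′) + β(S_deep − S_surf) = 0.
T_surf′ = T_deep − (β/α)·ΔS = 18.5 − (8.2 × 10⁻⁴/1.3 × 10⁻⁴)·(+0.03) = 18.3108 °C.
Cooling required: 19.2 − (18.3108) = 0.8892 °C.

0.89 °C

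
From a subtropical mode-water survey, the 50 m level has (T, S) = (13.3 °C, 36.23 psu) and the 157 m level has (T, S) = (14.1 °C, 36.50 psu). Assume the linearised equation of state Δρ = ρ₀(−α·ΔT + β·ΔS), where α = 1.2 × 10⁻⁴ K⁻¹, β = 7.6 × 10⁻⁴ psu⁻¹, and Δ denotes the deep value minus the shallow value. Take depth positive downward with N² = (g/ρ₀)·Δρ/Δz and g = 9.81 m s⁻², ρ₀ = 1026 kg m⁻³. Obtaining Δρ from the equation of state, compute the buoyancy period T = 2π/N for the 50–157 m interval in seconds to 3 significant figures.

1.99 × 10³ s

ΔT = +0.8 K, ΔS = +0.27 psu (deep − shallow).
Δρ/ρ₀ = −αΔT + βΔS = -9.60 × 10⁻⁵ + 2.052 × 10⁻⁴ = 1.092 × 10⁻⁴, so Δρ ≈ 0.1120 kg m⁻³.
N² = (g/ρ₀)·Δρ/Δz = g·(Δρ/ρ₀)/Δz = 9.81 × 1.092 × 10⁻⁴ / 107 = 1.0012 × 10⁻⁵ s⁻².
N = √(1.0012 × 10⁻⁵) = 3.1642 × 10⁻³ rad s⁻¹ → T = 2π/N = 1.9857 × 10³ s ≈ 1.99 × 10³ s.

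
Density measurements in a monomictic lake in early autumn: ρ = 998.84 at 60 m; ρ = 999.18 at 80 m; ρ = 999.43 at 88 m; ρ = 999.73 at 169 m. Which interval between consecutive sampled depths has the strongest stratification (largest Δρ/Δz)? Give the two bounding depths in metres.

Compute the density gradient over each adjacent pair:
  60–80 m: Δρ/Δz = 0.34/20 = 0.017 kg m⁻⁴
  80–88 m: Δρ/Δz = 0.25/8 = 0.031 kg m⁻⁴
  88–169 m: Δρ/Δz = 0.30/81 = 3.7 × 10⁻³ kg m⁻⁴
The largest gradient is in the 80–88 m interval — the pycnocline.

80–88 m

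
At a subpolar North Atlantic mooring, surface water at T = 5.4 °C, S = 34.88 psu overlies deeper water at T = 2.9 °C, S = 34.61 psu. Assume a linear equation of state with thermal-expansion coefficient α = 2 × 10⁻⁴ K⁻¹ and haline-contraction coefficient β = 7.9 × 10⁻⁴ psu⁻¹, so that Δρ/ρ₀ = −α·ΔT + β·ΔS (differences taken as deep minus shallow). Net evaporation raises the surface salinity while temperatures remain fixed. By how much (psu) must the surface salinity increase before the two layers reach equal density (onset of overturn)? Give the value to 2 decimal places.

0.36 psu

Neutral buoyancy requires −α(T_deep − T_surf) + β(S_deep − S_surf′) = 0.
S_surf′ = S_deep − (α/β)·ΔT = 34.61 − (2 × 10⁻⁴/7.9 × 10⁻⁴)·(-2.5) = 35.2429 psu.
Increase required: 35.2429 − 34.88 = 0.3629 psu.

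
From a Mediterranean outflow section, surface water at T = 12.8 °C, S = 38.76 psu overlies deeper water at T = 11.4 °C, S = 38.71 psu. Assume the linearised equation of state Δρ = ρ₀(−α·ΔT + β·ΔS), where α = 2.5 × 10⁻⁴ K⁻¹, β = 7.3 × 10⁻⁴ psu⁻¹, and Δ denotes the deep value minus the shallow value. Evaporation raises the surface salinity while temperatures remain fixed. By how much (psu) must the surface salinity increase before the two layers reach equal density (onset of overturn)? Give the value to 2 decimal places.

0.43 psu

Neutral buoyancy requires −α(T_deep − T_surf) + β(S_deep − S_surf′) = 0.
S_surf′ = S_deep − (α/β)·ΔT = 38.71 − (2.5 × 10⁻⁴/7.3 × 10⁻⁴)·(-1.4) = 39.1895 psu.
Increase required: 39.1895 − 38.76 = 0.4295 psu.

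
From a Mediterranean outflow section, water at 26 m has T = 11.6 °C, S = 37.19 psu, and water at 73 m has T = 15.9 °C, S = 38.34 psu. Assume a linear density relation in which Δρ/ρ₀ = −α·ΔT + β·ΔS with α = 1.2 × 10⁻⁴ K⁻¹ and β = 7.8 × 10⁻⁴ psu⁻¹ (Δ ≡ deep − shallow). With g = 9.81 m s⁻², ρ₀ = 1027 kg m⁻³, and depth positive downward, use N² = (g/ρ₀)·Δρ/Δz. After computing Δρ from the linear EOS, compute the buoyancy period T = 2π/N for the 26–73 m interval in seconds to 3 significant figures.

705 s

ΔT = +4.3 K, ΔS = +1.15 psu (deep − shallow).
Δρ/ρ₀ = −αΔT + βΔS = -5.16 × 10⁻⁴ + 8.97 × 10⁻⁴ = 3.81 × 10⁻⁴, so Δρ ≈ 0.3913 kg m⁻³.
N² = (g/ρ₀)·Δρ/Δz = g·(Δρ/ρ₀)/Δz = 9.81 × 3.81 × 10⁻⁴ / 47 = 7.9524 × 10⁻⁵ s⁻².
N = √(7.9524 × 10⁻⁵) = 8.9176 × 10⁻³ rad s⁻¹ → T = 2π/N = 704.58 s ≈ 705 s.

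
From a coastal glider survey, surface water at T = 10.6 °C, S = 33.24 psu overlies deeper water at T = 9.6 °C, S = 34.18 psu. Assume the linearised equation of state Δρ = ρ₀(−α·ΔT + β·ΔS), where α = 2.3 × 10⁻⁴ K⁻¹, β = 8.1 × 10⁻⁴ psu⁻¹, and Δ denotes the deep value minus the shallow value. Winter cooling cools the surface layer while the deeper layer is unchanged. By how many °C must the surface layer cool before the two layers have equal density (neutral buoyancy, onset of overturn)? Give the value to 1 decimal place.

4.3 °C

Neutral buoyancy requires Δρ = 0, i.e. −α(T_deep − T_surf′) + β(S_deep − S_surf) = 0.
T_surf′ = T_deep − (β/α)·ΔS = 9.6 − (8.1 × 10⁻⁴/2.3 × 10⁻⁴)·(+0.94) = 6.290 °C.
Cooling required: 10.6 − (6.290) = 4.310 °C.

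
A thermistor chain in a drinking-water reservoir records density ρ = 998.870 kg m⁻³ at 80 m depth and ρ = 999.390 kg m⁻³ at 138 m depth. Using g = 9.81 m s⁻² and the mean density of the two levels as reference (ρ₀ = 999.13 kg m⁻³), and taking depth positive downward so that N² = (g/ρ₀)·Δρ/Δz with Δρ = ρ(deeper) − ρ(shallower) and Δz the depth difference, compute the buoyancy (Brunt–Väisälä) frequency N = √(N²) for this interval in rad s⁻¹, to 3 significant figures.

Δρ = 999.390 − 998.870 = 0.520 kg m⁻³ over Δz = 138 − 80 = 58 m.
N² = (9.81/999.13) × (0.520/58) = 8.8028 × 10⁻⁵ s⁻².
N = √(8.8028 × 10⁻⁵) = 9.3823 × 10⁻³ rad s⁻¹ ≈ 9.38 × 10⁻³ rad s⁻¹.

9.38 × 10⁻³ rad s⁻¹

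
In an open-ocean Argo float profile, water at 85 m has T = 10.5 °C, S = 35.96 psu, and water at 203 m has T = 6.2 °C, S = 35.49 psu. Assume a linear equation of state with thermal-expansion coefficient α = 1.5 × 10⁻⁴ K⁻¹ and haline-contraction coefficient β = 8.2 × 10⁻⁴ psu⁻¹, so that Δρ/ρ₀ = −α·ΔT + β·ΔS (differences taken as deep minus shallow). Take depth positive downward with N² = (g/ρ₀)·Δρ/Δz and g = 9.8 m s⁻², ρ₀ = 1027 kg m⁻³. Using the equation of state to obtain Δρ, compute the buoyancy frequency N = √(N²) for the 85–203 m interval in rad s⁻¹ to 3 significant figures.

4.64 × 10⁻³ rad s⁻¹

ΔT = -4.3 K, ΔS = -0.47 psu (deep − shallow).
Δρ/ρ₀ = −αΔT + βΔS = 6.45 × 10⁻⁴ − 3.854 × 10⁻⁴ = 2.596 × 10⁻⁴, so Δρ ≈ 0.2666 kg m⁻³.
N² = (g/ρ₀)·Δρ/Δz = g·(Δρ/ρ₀)/Δz = 9.8 × 2.596 × 10⁻⁴ / 118 = 2.1560 × 10⁻⁵ s⁻².
N = √(2.1560 × 10⁻⁵) = 4.6433 × 10⁻³ rad s⁻¹ ≈ 4.64 × 10⁻³ rad s⁻¹.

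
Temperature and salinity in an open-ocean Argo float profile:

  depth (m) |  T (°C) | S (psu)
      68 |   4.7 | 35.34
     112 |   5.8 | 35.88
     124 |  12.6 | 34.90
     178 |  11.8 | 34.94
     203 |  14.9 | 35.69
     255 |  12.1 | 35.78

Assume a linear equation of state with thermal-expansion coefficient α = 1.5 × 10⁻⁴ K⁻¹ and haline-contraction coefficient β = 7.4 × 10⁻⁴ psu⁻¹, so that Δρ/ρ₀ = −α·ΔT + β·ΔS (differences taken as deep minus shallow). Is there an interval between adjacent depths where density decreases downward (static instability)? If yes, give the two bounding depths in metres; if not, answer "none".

112–124 m

Evaluate Δρ/ρ₀ = −αΔT + βΔS across each adjacent pair:
  68–112 m: −αΔT+βΔS = −(1.5 × 10⁻⁴)(+1.1)+(7.4 × 10⁻⁴)(+0.54) = 2.3 × 10⁻⁴ → stable
  112–124 m: −αΔT+βΔS = −(1.5 × 10⁻⁴)(+6.8)+(7.4 × 10⁻⁴)(-0.98) = -1.7 × 10⁻³ → UNSTABLE
  124–178 m: −αΔT+βΔS = −(1.5 × 10⁻⁴)(-0.8)+(7.4 × 10⁻⁴)(+0.04) = 1.5 × 10⁻⁴ → stable
  178–203 m: −αΔT+βΔS = −(1.5 × 10⁻⁴)(+3.1)+(7.4 × 10⁻⁴)(+0.75) = 9.0 × 10⁻⁵ → stable
  203–255 m: −αΔT+βΔS = −(1.5 × 10⁻⁴)(-2.8)+(7.4 × 10⁻⁴)(+0.09) = 4.9 × 10⁻⁴ → stable
The 112–124 m interval has Δρ < 0: lighter water underlies denser water.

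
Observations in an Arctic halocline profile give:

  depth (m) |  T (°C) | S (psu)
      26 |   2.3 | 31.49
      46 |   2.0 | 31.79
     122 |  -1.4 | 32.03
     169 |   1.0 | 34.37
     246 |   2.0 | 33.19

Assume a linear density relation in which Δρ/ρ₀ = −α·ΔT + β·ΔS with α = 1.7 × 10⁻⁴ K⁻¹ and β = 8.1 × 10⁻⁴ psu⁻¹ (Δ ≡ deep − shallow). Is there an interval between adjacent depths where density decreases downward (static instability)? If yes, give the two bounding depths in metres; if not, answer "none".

Evaluate Δρ/ρ₀ = −αΔT + βΔS across each adjacent pair:
  26–46 m: −αΔT+βΔS = −(1.7 × 10⁻⁴)(-0.3)+(8.1 × 10⁻⁴)(+0.30) = 2.9 × 10⁻⁴ → stable
  46–122 m: −αΔT+βΔS = −(1.7 × 10⁻⁴)(-3.4)+(8.1 × 10⁻⁴)(+0.24) = 7.7 × 10⁻⁴ → stable
  122–169 m: −αΔT+βΔS = −(1.7 × 10⁻⁴)(+2.4)+(8.1 × 10⁻⁴)(+2.34) = 1.5 × 10⁻³ → stable
  169–246 m: −αΔT+βΔS = −(1.7 × 10⁻⁴)(+1.0)+(8.1 × 10⁻⁴)(-1.18) = -1.1 × 10⁻³ → UNSTABLE
The 169–246 m interval has Δρ < 0: lighter water underlies denser water.

169–246 m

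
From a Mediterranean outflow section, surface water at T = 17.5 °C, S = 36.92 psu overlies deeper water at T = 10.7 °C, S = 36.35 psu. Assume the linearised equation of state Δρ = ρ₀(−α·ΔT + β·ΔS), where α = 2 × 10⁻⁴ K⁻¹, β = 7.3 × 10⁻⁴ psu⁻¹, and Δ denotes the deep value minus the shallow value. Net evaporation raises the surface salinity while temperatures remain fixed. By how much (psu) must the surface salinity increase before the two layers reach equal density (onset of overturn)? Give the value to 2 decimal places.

1.29 psu

Neutral buoyancy requires −α(T_deep − T_surf) + β(S_deep − S_surf′) = 0.
S_surf′ = S_deep − (α/β)·ΔT = 36.35 − (2 × 10⁻⁴/7.3 × 10⁻⁴)·(-6.8) = 38.2130 psu.
Increase required: 38.2130 − 36.92 = 1.2930 psu.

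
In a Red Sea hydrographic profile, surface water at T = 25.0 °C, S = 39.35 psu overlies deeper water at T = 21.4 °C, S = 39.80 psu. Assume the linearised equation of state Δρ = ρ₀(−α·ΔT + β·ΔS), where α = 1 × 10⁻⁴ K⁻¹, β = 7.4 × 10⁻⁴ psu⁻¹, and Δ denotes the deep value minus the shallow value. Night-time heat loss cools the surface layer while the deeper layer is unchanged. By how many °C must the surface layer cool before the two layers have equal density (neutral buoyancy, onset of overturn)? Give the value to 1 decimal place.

Neutral buoyancy requires Δρ = 0, i.e. −α(T_deep − T_surf′) + β(S_deep − S_surf) = 0.
T_surf′ = T_deep − (β/α)·ΔS = 21.4 − (7.4 × 10⁻⁴/1 × 10⁻⁴)·(+0.45) = 18.070 °C.
Cooling required: 25.0 − (18.070) = 6.930 °C.

6.9 °C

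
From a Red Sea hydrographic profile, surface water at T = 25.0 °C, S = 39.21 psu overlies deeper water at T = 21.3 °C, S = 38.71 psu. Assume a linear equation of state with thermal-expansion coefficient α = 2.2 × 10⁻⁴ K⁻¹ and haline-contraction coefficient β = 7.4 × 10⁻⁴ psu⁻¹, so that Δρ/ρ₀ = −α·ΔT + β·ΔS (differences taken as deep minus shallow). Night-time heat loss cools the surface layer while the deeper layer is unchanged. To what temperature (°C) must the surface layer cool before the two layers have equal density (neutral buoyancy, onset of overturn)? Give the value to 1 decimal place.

23.0 °C

Neutral buoyancy requires Δρ = 0, i.e. −α(T_deep − T_surf′) + β(S_deep − S_surf) = 0.
T_surf′ = T_deep − (β/α)·ΔS = 21.3 − (7.4 × 10⁻⁴/2.2 × 10⁻⁴)·(-0.50) = 22.982 °C.
Cooling required: 25.0 − (22.982) = 2.018 °C.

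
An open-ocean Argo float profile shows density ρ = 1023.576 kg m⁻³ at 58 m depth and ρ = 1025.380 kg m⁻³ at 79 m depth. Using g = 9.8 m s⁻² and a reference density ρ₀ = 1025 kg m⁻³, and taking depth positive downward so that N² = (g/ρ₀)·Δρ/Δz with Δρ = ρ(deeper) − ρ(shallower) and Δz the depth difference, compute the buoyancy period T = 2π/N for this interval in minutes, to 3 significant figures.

3.65 min

Δρ = 1025.380 − 1023.576 = 1.804 kg m⁻³ over Δz = 79 − 58 = 21 m.
N² = (9.8/1025) × (1.804/21) = 8.2133 × 10⁻⁴ s⁻².
N = √(8.2133 × 10⁻⁴) = 0.028659 rad s⁻¹, so T = 2π/N = 219.24 s = 3.6540 min ≈ 3.65 min.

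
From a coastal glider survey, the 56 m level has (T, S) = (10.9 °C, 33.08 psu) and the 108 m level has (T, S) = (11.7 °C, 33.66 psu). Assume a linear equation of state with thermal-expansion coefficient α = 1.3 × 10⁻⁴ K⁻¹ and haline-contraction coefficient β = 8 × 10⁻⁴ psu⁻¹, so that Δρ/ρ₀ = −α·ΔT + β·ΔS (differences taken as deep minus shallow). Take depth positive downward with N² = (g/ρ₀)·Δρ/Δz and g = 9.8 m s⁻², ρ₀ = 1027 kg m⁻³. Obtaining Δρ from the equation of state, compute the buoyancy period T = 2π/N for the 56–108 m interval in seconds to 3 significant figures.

ΔT = +0.8 K, ΔS = +0.58 psu (deep − shallow).
Δρ/ρ₀ = −αΔT + βΔS = -1.04 × 10⁻⁴ + 4.64 × 10⁻⁴ = 3.60 × 10⁻⁴, so Δρ ≈ 0.3697 kg m⁻³.
N² = (g/ρ₀)·Δρ/Δz = g·(Δρ/ρ₀)/Δz = 9.8 × 3.60 × 10⁻⁴ / 52 = 6.7846 × 10⁻⁵ s⁻².
N = √(6.7846 × 10⁻⁵) = 8.2369 × 10⁻³ rad s⁻¹ → T = 2π/N = 762.81 s ≈ 763 s.

763 s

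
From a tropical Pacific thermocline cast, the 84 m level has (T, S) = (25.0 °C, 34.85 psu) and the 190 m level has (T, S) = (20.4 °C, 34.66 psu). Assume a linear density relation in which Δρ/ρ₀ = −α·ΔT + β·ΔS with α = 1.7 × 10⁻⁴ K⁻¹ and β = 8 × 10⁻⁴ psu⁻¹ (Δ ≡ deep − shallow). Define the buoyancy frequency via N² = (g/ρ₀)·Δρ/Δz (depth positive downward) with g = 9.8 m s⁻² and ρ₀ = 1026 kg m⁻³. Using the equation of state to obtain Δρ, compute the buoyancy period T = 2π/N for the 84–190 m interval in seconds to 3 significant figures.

ΔT = -4.6 K, ΔS = -0.19 psu (deep − shallow).
Δρ/ρ₀ = −αΔT + βΔS = 7.82 × 10⁻⁴ − 1.52 × 10⁻⁴ = 6.30 × 10⁻⁴, so Δρ ≈ 0.6464 kg m⁻³.
N² = (g/ρ₀)·Δρ/Δz = g·(Δρ/ρ₀)/Δz = 9.8 × 6.30 × 10⁻⁴ / 106 = 5.8245 × 10⁻⁵ s⁻².
N = √(5.8245 × 10⁻⁵) = 7.6318 × 10⁻³ rad s⁻¹ → T = 2π/N = 823.29 s ≈ 823 s.

823 s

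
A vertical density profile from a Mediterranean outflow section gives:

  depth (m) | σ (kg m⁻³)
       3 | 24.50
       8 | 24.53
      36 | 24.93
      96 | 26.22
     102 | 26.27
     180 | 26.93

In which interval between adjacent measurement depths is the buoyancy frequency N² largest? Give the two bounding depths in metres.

36–96 m

Compute the density gradient over each adjacent pair:
  3–8 m: Δρ/Δz = 0.03/5 = 6.0 × 10⁻³ kg m⁻⁴
  8–36 m: Δρ/Δz = 0.40/28 = 0.014 kg m⁻⁴
  36–96 m: Δρ/Δz = 1.29/60 = 0.022 kg m⁻⁴
  96–102 m: Δρ/Δz = 0.05/6 = 8.3 × 10⁻³ kg m⁻⁴
  102–180 m: Δρ/Δz = 0.66/78 = 8.5 × 10⁻³ kg m⁻⁴
The largest gradient is in the 36–96 m interval — the pycnocline.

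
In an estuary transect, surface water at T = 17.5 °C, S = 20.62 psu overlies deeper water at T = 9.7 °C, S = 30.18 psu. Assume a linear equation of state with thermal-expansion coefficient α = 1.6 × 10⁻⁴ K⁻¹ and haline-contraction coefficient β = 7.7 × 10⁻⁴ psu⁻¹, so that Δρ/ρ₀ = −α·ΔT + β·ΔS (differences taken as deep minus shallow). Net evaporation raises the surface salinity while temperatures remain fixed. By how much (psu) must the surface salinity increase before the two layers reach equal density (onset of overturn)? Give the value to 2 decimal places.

Neutral buoyancy requires −α(T_deep − T_surf) + β(S_deep − S_surf′) = 0.
S_surf′ = S_deep − (α/β)·ΔT = 30.18 − (1.6 × 10⁻⁴/7.7 × 10⁻⁴)·(-7.8) = 31.8008 psu.
Increase required: 31.8008 − 20.62 = 11.1808 psu.

11.18 psu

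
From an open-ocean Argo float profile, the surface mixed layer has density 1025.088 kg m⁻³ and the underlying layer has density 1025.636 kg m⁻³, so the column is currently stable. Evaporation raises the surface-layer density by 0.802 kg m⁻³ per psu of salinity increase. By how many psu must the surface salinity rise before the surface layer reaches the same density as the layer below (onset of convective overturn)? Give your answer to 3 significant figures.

Density deficit of the surface layer: 1025.636 − 1025.088 = 0.548 kg m⁻³.
Required change = 0.548 / 0.802 = 0.683 psu.

0.683 psu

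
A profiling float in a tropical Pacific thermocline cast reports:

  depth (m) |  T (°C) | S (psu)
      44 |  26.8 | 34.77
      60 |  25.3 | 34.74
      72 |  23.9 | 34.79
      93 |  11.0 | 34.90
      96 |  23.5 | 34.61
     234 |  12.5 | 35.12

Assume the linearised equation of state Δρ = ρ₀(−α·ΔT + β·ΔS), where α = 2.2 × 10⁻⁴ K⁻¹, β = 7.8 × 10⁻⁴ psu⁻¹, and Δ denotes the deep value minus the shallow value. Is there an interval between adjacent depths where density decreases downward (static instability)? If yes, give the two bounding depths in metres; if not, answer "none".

Evaluate Δρ/ρ₀ = −αΔT + βΔS across each adjacent pair:
  44–60 m: −αΔT+βΔS = −(2.2 × 10⁻⁴)(-1.5)+(7.8 × 10⁻⁴)(-0.03) = 3.1 × 10⁻⁴ → stable
  60–72 m: −αΔT+βΔS = −(2.2 × 10⁻⁴)(-1.4)+(7.8 × 10⁻⁴)(+0.05) = 3.5 × 10⁻⁴ → stable
  72–93 m: −αΔT+βΔS = −(2.2 × 10⁻⁴)(-12.9)+(7.8 × 10⁻⁴)(+0.11) = 2.9 × 10⁻³ → stable
  93–96 m: −αΔT+βΔS = −(2.2 × 10⁻⁴)(+12.5)+(7.8 × 10⁻⁴)(-0.29) = -3.0 × 10⁻³ → UNSTABLE
  96–234 m: −αΔT+βΔS = −(2.2 × 10⁻⁴)(-11.0)+(7.8 × 10⁻⁴)(+0.51) = 2.8 × 10⁻³ → stable
The 93–96 m interval has Δρ < 0: lighter water underlies denser water.

93–96 m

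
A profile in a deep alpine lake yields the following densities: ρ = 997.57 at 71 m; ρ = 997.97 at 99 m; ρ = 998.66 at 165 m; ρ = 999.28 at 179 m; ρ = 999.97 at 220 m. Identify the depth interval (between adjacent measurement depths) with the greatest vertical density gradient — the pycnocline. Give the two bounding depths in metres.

Compute the density gradient over each adjacent pair:
  71–99 m: Δρ/Δz = 0.40/28 = 0.014 kg m⁻⁴
  99–165 m: Δρ/Δz = 0.69/66 = 0.010 kg m⁻⁴
  165–179 m: Δρ/Δz = 0.62/14 = 0.044 kg m⁻⁴
  179–220 m: Δρ/Δz = 0.69/41 = 0.017 kg m⁻⁴
The largest gradient is in the 165–179 m interval — the pycnocline.

165–179 m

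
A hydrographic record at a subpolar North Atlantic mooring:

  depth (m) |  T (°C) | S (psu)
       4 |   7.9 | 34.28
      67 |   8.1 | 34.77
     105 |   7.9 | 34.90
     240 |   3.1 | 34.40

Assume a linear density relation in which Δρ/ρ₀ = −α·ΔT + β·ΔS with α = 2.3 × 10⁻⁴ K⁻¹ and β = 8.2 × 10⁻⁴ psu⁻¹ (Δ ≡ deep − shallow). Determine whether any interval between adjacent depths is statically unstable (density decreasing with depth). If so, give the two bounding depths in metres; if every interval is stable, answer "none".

none

Evaluate Δρ/ρ₀ = −αΔT + βΔS across each adjacent pair:
  4–67 m: −αΔT+βΔS = −(2.3 × 10⁻⁴)(+0.2)+(8.2 × 10⁻⁴)(+0.49) = 3.6 × 10⁻⁴ → stable
  67–105 m: −αΔT+βΔS = −(2.3 × 10⁻⁴)(-0.2)+(8.2 × 10⁻⁴)(+0.13) = 1.5 × 10⁻⁴ → stable
  105–240 m: −αΔT+βΔS = −(2.3 × 10⁻⁴)(-4.8)+(8.2 × 10⁻⁴)(-0.50) = 6.9 × 10⁻⁴ → stable
Every interval has Δρ > 0: the column is stably stratified throughout.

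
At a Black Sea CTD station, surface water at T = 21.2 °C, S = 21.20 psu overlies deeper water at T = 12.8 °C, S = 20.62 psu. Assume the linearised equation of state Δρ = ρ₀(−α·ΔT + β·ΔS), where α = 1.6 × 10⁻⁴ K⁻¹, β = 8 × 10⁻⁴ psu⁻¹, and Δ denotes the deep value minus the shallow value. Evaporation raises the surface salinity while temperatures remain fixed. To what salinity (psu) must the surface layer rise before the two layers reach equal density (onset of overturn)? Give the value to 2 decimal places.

Neutral buoyancy requires −α(T_deep − T_surf) + β(S_deep − S_surf′) = 0.
S_surf′ = S_deep − (α/β)·ΔT = 20.62 − (1.6 × 10⁻⁴/8 × 10⁻⁴)·(-8.4) = 22.3000 psu.
Increase required: 22.3000 − 21.20 = 1.1000 psu.

22.30 psu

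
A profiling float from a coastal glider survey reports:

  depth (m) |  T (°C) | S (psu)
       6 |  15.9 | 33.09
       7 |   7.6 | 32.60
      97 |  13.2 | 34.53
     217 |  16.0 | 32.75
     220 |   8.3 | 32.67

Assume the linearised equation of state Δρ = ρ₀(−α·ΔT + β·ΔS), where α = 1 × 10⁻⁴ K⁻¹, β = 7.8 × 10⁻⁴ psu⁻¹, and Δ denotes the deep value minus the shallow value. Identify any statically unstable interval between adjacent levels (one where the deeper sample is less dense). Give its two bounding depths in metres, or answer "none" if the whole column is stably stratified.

97–217 m

Evaluate Δρ/ρ₀ = −αΔT + βΔS across each adjacent pair:
  6–7 m: −αΔT+βΔS = −(1 × 10⁻⁴)(-8.3)+(7.8 × 10⁻⁴)(-0.49) = 4.5 × 10⁻⁴ → stable
  7–97 m: −αΔT+βΔS = −(1 × 10⁻⁴)(+5.6)+(7.8 × 10⁻⁴)(+1.93) = 9.5 × 10⁻⁴ → stable
  97–217 m: −αΔT+βΔS = −(1 × 10⁻⁴)(+2.8)+(7.8 × 10⁻⁴)(-1.78) = -1.7 × 10⁻³ → UNSTABLE
  217–220 m: −αΔT+βΔS = −(1 × 10⁻⁴)(-7.7)+(7.8 × 10⁻⁴)(-0.08) = 7.1 × 10⁻⁴ → stable
The 97–217 m interval has Δρ < 0: lighter water underlies denser water.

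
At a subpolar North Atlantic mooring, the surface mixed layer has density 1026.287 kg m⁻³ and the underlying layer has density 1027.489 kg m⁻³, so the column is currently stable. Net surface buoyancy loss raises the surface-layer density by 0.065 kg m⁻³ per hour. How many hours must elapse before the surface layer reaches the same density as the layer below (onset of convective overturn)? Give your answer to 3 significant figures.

18.5 hours

Density deficit of the surface layer: 1027.489 − 1026.287 = 1.202 kg m⁻³.
Required change = 1.202 / 0.065 = 18.5 hours.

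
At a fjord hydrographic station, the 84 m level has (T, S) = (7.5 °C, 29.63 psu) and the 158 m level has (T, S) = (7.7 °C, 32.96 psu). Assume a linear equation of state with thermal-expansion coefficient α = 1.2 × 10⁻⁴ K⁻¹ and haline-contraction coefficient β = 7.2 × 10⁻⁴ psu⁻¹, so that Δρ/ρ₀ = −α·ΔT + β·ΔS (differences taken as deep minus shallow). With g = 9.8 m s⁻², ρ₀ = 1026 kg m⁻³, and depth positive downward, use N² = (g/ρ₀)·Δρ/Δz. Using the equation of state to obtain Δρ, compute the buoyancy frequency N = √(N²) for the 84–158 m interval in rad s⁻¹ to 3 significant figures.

ΔT = +0.2 K, ΔS = +3.33 psu (deep − shallow).
Δρ/ρ₀ = −αΔT + βΔS = -2.40 × 10⁻⁵ + 2.3976 × 10⁻³ = 2.3736 × 10⁻³, so Δρ ≈ 2.435 kg m⁻³.
N² = (g/ρ₀)·Δρ/Δz = g·(Δρ/ρ₀)/Δz = 9.8 × 2.3736 × 10⁻³ / 74 = 3.1434 × 10⁻⁴ s⁻².
N = √(3.1434 × 10⁻⁴) = 0.017730 rad s⁻¹ ≈ 0.0177 rad s⁻¹.

0.0177 rad s⁻¹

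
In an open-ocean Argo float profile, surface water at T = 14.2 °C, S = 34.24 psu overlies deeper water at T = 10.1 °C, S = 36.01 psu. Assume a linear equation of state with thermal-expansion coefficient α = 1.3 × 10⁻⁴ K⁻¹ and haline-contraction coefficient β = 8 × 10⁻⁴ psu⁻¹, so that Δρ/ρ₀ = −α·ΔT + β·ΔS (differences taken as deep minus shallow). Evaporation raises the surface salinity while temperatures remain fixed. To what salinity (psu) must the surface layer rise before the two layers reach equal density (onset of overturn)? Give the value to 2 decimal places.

Neutral buoyancy requires −α(T_deep − T_surf) + β(S_deep − S_surf′) = 0.
S_surf′ = S_deep − (α/β)·ΔT = 36.01 − (1.3 × 10⁻⁴/8 × 10⁻⁴)·(-4.1) = 36.6762 psu.
Increase required: 36.6762 − 34.24 = 2.4362 psu.

36.68 psu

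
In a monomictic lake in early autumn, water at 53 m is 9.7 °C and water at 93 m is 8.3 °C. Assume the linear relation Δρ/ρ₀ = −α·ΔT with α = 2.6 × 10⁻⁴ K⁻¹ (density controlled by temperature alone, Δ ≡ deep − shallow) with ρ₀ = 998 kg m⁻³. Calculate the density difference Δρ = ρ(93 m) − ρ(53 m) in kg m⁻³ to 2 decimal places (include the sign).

ΔT = -1.4 K, Δρ/ρ₀ = −αΔT = 3.64 × 10⁻⁴.
Δρ = 998 × (3.64 × 10⁻⁴) = +0.36 kg m⁻³.
Positive Δρ: denser below, stable.

+0.36 kg m⁻³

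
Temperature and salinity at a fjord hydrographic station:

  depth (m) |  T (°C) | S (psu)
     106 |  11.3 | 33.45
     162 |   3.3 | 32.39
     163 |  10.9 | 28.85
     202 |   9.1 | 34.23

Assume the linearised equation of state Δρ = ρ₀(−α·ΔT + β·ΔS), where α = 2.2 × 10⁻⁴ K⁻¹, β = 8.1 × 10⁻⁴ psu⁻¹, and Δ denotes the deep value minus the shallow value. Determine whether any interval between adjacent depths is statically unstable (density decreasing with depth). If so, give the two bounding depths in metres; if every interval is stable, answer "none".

Evaluate Δρ/ρ₀ = −αΔT + βΔS across each adjacent pair:
  106–162 m: −αΔT+βΔS = −(2.2 × 10⁻⁴)(-8.0)+(8.1 × 10⁻⁴)(-1.06) = 9.0 × 10⁻⁴ → stable
  162–163 m: −αΔT+βΔS = −(2.2 × 10⁻⁴)(+7.6)+(8.1 × 10⁻⁴)(-3.54) = -4.5 × 10⁻³ → UNSTABLE
  163–202 m: −αΔT+βΔS = −(2.2 × 10⁻⁴)(-1.8)+(8.1 × 10⁻⁴)(+5.38) = 4.8 × 10⁻³ → stable
The 162–163 m interval has Δρ < 0: lighter water underlies denser water.

162–163 m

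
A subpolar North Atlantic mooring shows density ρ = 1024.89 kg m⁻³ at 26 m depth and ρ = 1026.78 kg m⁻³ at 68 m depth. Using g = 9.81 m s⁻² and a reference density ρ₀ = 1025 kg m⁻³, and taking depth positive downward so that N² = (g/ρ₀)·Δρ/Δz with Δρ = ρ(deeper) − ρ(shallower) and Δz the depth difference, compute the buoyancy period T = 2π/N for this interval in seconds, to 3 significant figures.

Δρ = 1026.78 − 1024.89 = 1.89 kg m⁻³ over Δz = 68 − 26 = 42 m.
N² = (9.81/1025) × (1.89/42) = 4.3068 × 10⁻⁴ s⁻².
N = √(4.3068 × 10⁻⁴) = 0.020753 rad s⁻¹, so T = 2π/N = 302.76 s ≈ 303 s.

303 s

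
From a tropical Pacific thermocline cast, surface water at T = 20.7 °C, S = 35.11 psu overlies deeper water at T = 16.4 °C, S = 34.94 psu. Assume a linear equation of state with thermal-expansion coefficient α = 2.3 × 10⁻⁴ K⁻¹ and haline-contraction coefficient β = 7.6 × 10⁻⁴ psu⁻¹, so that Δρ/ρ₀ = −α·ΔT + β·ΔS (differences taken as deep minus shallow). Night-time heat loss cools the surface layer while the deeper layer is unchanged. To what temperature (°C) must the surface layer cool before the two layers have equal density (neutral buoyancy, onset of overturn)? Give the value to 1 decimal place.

Neutral buoyancy requires Δρ = 0, i.e. −α(T_deep − T_surf′) + β(S_deep − S_surf) = 0.
T_surf′ = T_deep − (β/α)·ΔS = 16.4 − (7.6 × 10⁻⁴/2.3 × 10⁻⁴)·(-0.17) = 16.962 °C.
Cooling required: 20.7 − (16.962) = 3.738 °C.

17.0 °C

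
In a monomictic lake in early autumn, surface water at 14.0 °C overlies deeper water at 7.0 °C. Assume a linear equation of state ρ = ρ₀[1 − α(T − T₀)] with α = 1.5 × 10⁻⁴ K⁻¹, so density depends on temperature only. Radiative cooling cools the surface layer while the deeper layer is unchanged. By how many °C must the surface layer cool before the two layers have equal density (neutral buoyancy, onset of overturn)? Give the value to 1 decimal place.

With temperature the only control, equal density requires T_surf′ = T_deep.
T_surf′ = 7.0 °C.
Cooling required: 14.0 − 7.0 = 7.0 °C.

7.0 °C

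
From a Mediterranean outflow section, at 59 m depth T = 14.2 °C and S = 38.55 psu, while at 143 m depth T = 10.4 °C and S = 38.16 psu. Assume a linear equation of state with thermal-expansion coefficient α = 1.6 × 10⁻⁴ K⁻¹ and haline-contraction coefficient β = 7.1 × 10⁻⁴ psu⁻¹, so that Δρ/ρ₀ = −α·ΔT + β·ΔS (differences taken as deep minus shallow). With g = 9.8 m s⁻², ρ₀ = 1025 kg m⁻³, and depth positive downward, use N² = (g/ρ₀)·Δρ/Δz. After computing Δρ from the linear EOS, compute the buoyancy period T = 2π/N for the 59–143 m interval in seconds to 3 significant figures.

ΔT = -3.8 K, ΔS = -0.39 psu (deep − shallow).
Δρ/ρ₀ = −αΔT + βΔS = 6.08 × 10⁻⁴ − 2.769 × 10⁻⁴ = 3.311 × 10⁻⁴, so Δρ ≈ 0.3394 kg m⁻³.
N² = (g/ρ₀)·Δρ/Δz = g·(Δρ/ρ₀)/Δz = 9.8 × 3.311 × 10⁻⁴ / 84 = 3.8628 × 10⁻⁵ s⁻².
N = √(3.8628 × 10⁻⁵) = 6.2151 × 10⁻³ rad s⁻¹ → T = 2π/N = 1.0110 × 10³ s ≈ 1.01 × 10³ s.

1.01 × 10³ s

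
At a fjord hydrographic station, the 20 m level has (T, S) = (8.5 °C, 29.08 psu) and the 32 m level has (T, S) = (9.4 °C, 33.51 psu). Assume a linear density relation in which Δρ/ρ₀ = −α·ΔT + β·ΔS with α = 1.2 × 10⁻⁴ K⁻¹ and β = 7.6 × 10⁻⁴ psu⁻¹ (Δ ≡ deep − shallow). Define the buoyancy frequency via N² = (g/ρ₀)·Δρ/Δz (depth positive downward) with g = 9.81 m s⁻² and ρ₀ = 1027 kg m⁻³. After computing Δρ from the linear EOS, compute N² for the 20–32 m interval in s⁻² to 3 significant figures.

2.66 × 10⁻³ s⁻²

ΔT = +0.9 K, ΔS = +4.43 psu (deep − shallow).
Δρ/ρ₀ = −αΔT + βΔS = -1.08 × 10⁻⁴ + 3.3668 × 10⁻³ = 3.2588 × 10⁻³, so Δρ ≈ 3.347 kg m⁻³.
N² = (g/ρ₀)·Δρ/Δz = g·(Δρ/ρ₀)/Δz = 9.81 × 3.2588 × 10⁻³ / 12 = 2.6641 × 10⁻³ s⁻² ≈ 2.66 × 10⁻³ s⁻².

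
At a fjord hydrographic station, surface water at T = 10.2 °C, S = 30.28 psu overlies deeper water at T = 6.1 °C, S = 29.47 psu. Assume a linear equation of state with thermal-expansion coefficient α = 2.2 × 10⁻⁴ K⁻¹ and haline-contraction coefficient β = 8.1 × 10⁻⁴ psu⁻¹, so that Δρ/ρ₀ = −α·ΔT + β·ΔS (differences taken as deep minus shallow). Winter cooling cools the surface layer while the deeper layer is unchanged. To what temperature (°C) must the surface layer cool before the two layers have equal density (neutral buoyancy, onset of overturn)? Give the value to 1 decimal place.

9.1 °C

Neutral buoyancy requires Δρ = 0, i.e. −α(T_deep − T_surf′) + β(S_deep − S_surf) = 0.
T_surf′ = T_deep − (β/α)·ΔS = 6.1 − (8.1 × 10⁻⁴/2.2 × 10⁻⁴)·(-0.81) = 9.082 °C.
Cooling required: 10.2 − (9.082) = 1.118 °C.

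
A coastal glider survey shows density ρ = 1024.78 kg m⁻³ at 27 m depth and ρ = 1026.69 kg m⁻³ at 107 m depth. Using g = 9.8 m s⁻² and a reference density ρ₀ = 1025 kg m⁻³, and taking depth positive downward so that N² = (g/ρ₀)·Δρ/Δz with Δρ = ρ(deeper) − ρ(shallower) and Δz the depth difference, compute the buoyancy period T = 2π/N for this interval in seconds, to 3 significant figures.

Δρ = 1026.69 − 1024.78 = 1.91 kg m⁻³ over Δz = 107 − 27 = 80 m.
N² = (9.8/1025) × (1.91/80) = 2.2827 × 10⁻⁴ s⁻².
N = √(2.2827 × 10⁻⁴) = 0.015109 rad s⁻¹, so T = 2π/N = 415.86 s ≈ 416 s.

416 s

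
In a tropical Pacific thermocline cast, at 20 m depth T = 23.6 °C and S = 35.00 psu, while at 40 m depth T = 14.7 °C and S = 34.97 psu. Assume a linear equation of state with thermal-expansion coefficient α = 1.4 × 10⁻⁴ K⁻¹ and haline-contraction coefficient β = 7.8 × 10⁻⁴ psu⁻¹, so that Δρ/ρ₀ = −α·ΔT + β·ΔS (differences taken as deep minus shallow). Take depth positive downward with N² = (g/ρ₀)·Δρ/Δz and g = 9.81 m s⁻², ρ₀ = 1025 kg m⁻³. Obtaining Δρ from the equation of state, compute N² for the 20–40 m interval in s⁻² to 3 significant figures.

6.00 × 10⁻⁴ s⁻²

ΔT = -8.9 K, ΔS = -0.03 psu (deep − shallow).
Δρ/ρ₀ = −αΔT + βΔS = 1.246 × 10⁻³ − 2.34 × 10⁻⁵ = 1.2226 × 10⁻³, so Δρ ≈ 1.253 kg m⁻³.
N² = (g/ρ₀)·Δρ/Δz = g·(Δρ/ρ₀)/Δz = 9.81 × 1.2226 × 10⁻³ / 20 = 5.9969 × 10⁻⁴ s⁻² ≈ 6.00 × 10⁻⁴ s⁻².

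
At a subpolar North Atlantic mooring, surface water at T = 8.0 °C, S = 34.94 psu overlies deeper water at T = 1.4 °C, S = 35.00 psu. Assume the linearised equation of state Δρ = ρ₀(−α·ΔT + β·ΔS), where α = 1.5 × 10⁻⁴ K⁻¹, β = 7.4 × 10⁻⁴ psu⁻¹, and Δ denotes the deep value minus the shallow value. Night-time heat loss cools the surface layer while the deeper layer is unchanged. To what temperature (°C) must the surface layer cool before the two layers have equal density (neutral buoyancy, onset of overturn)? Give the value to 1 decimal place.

1.1 °C

Neutral buoyancy requires Δρ = 0, i.e. −α(T_deep − T_surf′) + β(S_deep − S_surf) = 0.
T_surf′ = T_deep − (β/α)·ΔS = 1.4 − (7.4 × 10⁻⁴/1.5 × 10⁻⁴)·(+0.06) = 1.104 °C.
Cooling required: 8.0 − (1.104) = 6.896 °C.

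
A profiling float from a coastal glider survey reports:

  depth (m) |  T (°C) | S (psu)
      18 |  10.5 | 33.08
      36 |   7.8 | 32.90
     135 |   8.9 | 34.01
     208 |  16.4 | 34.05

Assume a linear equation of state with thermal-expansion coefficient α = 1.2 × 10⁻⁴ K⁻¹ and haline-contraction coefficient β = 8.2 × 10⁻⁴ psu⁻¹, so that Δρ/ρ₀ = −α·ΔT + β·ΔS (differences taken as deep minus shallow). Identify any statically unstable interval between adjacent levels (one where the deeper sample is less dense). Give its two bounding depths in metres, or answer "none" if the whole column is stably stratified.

135–208 m

Evaluate Δρ/ρ₀ = −αΔT + βΔS across each adjacent pair:
  18–36 m: −αΔT+βΔS = −(1.2 × 10⁻⁴)(-2.7)+(8.2 × 10⁻⁴)(-0.18) = 1.8 × 10⁻⁴ → stable
  36–135 m: −αΔT+βΔS = −(1.2 × 10⁻⁴)(+1.1)+(8.2 × 10⁻⁴)(+1.11) = 7.8 × 10⁻⁴ → stable
  135–208 m: −αΔT+βΔS = −(1.2 × 10⁻⁴)(+7.5)+(8.2 × 10⁻⁴)(+0.04) = -8.7 × 10⁻⁴ → UNSTABLE
The 135–208 m interval has Δρ < 0: lighter water underlies denser water.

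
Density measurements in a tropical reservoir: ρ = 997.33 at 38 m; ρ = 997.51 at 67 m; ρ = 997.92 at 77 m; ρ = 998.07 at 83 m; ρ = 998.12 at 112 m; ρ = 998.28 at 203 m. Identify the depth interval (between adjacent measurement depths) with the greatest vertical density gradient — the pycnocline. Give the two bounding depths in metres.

Compute the density gradient over each adjacent pair:
  38–67 m: Δρ/Δz = 0.18/29 = 6.2 × 10⁻³ kg m⁻⁴
  67–77 m: Δρ/Δz = 0.41/10 = 0.041 kg m⁻⁴
  77–83 m: Δρ/Δz = 0.15/6 = 0.025 kg m⁻⁴
  83–112 m: Δρ/Δz = 0.05/29 = 1.7 × 10⁻³ kg m⁻⁴
  112–203 m: Δρ/Δz = 0.16/91 = 1.8 × 10⁻³ kg m⁻⁴
The largest gradient is in the 67–77 m interval — the pycnocline.

67–77 m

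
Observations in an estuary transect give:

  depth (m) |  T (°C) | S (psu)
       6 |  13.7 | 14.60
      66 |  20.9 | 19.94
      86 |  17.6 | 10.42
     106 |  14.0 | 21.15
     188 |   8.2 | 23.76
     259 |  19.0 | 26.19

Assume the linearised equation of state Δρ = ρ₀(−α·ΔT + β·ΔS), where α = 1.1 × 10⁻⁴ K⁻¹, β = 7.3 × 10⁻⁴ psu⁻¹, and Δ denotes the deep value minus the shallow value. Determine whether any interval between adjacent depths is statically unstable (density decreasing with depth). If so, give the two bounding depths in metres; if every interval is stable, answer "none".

Evaluate Δρ/ρ₀ = −αΔT + βΔS across each adjacent pair:
  6–66 m: −αΔT+βΔS = −(1.1 × 10⁻⁴)(+7.2)+(7.3 × 10⁻⁴)(+5.34) = 3.1 × 10⁻³ → stable
  66–86 m: −αΔT+βΔS = −(1.1 × 10⁻⁴)(-3.3)+(7.3 × 10⁻⁴)(-9.52) = -6.6 × 10⁻³ → UNSTABLE
  86–106 m: −αΔT+βΔS = −(1.1 × 10⁻⁴)(-3.6)+(7.3 × 10⁻⁴)(+10.73) = 8.2 × 10⁻³ → stable
  106–188 m: −αΔT+βΔS = −(1.1 × 10⁻⁴)(-5.8)+(7.3 × 10⁻⁴)(+2.61) = 2.5 × 10⁻³ → stable
  188–259 m: −αΔT+βΔS = −(1.1 × 10⁻⁴)(+10.8)+(7.3 × 10⁻⁴)(+2.43) = 5.9 × 10⁻⁴ → stable
The 66–86 m interval has Δρ < 0: lighter water underlies denser water.

66–86 m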